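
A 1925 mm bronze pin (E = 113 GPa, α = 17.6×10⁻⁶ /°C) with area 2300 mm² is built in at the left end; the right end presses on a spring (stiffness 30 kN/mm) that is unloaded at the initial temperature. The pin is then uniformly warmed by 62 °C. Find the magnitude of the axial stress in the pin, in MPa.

The unrestrained thermal change is αΔT L = 17.6×10⁻⁶ × 62 × 1925 = 2.101 mm.
With a force P in the spring, the elastic change of the pin is PL/(AE) and that of the spring is P/k; compatibility requires their sum to equal δ_free.
So P = δ_free / [L/(AE) + 1/k] = 2.101 / [ 1925/(2300×113×10³) + 1/(30×10³) ].
P = 2.101 / 4.074×10⁻⁵ = 51560 N.
σ = P/A = 51560/2300 = 22.42 MPa.

σ ≈ 22.4 MPa (compressive)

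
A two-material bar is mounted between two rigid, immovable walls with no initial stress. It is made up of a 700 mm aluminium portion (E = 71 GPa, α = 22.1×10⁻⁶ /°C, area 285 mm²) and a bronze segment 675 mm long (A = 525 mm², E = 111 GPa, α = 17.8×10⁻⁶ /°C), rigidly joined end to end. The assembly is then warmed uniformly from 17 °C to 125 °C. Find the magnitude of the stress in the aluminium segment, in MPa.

Free thermal expansion of the whole bar: Σ αᵢΔT Lᵢ = 22.1×10⁻⁶×108×700 + 17.8×10⁻⁶×108×675 = 2.968 mm.
Since the ends are fixed, an axial force P builds up, equal in every segment, with P · Σ Lᵢ/(AᵢEᵢ) = δ_free.
Σ Lᵢ/(AᵢEᵢ) = 700/(285×71×10³) + 675/(525×111×10³) = 4.618×10⁻⁵ mm/N.
Hence P = δ_free / Σ(L/AE) = 2.968/4.618×10⁻⁵ = 64.28 kN (compressive).
σ_{aluminium} = P / A = 64280 / 285 = 225.6 MPa.

σ ≈ 226 MPa (compressive)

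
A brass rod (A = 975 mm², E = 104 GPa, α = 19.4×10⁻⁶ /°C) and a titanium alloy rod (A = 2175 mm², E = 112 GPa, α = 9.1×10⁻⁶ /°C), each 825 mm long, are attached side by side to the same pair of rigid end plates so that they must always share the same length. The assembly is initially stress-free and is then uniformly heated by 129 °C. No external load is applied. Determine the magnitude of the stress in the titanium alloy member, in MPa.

σ ≈ 43.7 MPa (tensile)

Both members must finish at the same length. With the larger α, the brass tends to over-expand; the plates restrain it, putting the brass in compression and the titanium alloy in tension. With no external load the two internal forces are equal and opposite, magnitude P.
Equating the net (thermal + elastic) strains gives |α₁ − α₂|·ΔT = P·[1/(A₁E₁) + 1/(A₂E₂)].
|α₁ − α₂|·ΔT = 10.3×10⁻⁶ × 129 = 0.001329.
1/(A₁E₁) + 1/(A₂E₂) = 1/(975×104×10³) + 1/(2175×112×10³) = 1.397×10⁻⁸ N⁻¹.
P = 0.001329 / 1.397×10⁻⁸ = 95130 N = 95.13 kN.
σ_{titanium alloy} = P/A₂ = 95130/2175 = 43.74 MPa, tensile.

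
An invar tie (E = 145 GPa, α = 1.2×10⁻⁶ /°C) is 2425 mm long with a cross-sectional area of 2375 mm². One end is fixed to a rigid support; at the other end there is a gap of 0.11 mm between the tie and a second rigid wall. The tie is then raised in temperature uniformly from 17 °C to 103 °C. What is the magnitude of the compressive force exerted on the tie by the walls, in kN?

Unrestrained expansion: δ_free = αΔT L = 1.2×10⁻⁶ × 86 × 2425 = 0.2503 mm.
After closing the 0.11 mm clearance, 0.2503 − 0.11 = 0.1403 mm of expansion remains to be suppressed by the wall.
That suppressed elongation corresponds to σ = E·Δ/L = 145×10³ × 0.1403/2425 = 8.387 MPa.
P = σA = 8.387 × 2375 = 19.92 kN.

P ≈ 19.9 kN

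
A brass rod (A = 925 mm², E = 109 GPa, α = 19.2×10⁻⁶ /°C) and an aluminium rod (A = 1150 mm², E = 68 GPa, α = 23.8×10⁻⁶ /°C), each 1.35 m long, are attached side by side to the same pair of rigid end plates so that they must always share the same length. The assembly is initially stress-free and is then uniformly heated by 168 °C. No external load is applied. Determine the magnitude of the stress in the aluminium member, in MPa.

Equilibrium of a rigid end plate with no external load gives equal and opposite internal forces ±P in the two members. Since α_{aluminium} > α_{brass}, heating drives the aluminium into compression and the brass into tension.
Equating the net (thermal + elastic) strains gives |α₁ − α₂|·ΔT = P·[1/(A₁E₁) + 1/(A₂E₂)].
|α₁ − α₂|·ΔT = 4.6×10⁻⁶ × 168 = 0.0007728.
1/(A₁E₁) + 1/(A₂E₂) = 1/(925×109×10³) + 1/(1150×68×10³) = 2.271×10⁻⁸ N⁻¹.
So P = 0.0007728 / 2.271×10⁻⁸ = 34.04 kN.
σ_{aluminium} = P/A₂ = 34040/1150 = 29.6 MPa, compressive.

σ ≈ 29.6 MPa (compressive)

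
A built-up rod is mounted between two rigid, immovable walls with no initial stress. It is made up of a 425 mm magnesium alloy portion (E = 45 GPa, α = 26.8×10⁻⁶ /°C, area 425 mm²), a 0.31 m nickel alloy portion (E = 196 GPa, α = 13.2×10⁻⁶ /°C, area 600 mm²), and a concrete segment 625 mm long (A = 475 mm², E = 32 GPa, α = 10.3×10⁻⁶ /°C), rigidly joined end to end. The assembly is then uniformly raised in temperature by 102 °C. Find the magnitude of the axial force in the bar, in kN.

P ≈ 33.9 kN (compressive)

With the walls removed the bar would change length by δ_free = Σ αᵢΔT Lᵢ = 26.8×10⁻⁶×102×425 + 13.2×10⁻⁶×102×310 + 10.3×10⁻⁶×102×625 = 2.236 mm.
The walls prevent any net length change, so an axial force P (same in every segment) develops. Compatibility: P · Σ Lᵢ/(AᵢEᵢ) = δ_free.
Σ Lᵢ/(AᵢEᵢ) = 425/(425×45×10³) + 310/(600×196×10³) + 625/(475×32×10³) = 6.598×10⁻⁵ mm/N.
P = 2.236 / 6.598×10⁻⁵ = 33890 N = 33.89 kN, compressive.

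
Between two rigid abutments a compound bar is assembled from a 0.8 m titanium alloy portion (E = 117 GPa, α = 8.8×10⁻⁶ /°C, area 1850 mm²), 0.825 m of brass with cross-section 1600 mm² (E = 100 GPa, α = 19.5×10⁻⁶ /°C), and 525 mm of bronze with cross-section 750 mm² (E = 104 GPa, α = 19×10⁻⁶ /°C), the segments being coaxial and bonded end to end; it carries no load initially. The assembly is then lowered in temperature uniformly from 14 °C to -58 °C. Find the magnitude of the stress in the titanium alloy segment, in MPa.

Free thermal contraction of the whole bar: Σ αᵢΔT Lᵢ = 8.8×10⁻⁶×72×800 + 19.5×10⁻⁶×72×825 + 19×10⁻⁶×72×525 = 2.383 mm.
The walls prevent any net length change, so an axial force P (same in every segment) develops. Compatibility: P · Σ Lᵢ/(AᵢEᵢ) = δ_free.
Σ Lᵢ/(AᵢEᵢ) = 800/(1850×117×10³) + 825/(1600×100×10³) + 525/(750×104×10³) = 1.558×10⁻⁵ mm/N.
P = 2.383 / 1.558×10⁻⁵ = 152900 N = 152.9 kN, tensile.
σ_{titanium alloy} = P / A = 152900 / 1850 = 82.67 MPa.

σ ≈ 82.7 MPa (tensile)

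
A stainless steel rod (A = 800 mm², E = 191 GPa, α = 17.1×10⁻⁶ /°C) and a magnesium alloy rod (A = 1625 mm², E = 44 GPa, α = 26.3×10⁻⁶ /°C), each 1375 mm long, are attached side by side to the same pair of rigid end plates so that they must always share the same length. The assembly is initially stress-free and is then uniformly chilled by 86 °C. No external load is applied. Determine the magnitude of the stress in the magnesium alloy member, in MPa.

σ ≈ 23.7 MPa (tensile)

Equilibrium of a rigid end plate with no external load gives equal and opposite internal forces ±P in the two members. Since α_{magnesium alloy} > α_{stainless steel}, cooling drives the magnesium alloy into tension and the stainless steel into compression.
Setting the final lengths equal and cancelling L: (α₁ − α₂)ΔT = P/(A₁E₁) + P/(A₂E₂).
|α₁ − α₂|·ΔT = 9.2×10⁻⁶ × 86 = 0.0007912.
1/(A₁E₁) + 1/(A₂E₂) = 1/(800×191×10³) + 1/(1625×44×10³) = 2.053×10⁻⁸ N⁻¹.
P = 0.0007912 / 2.053×10⁻⁸ = 38540 N = 38.54 kN.
σ_{magnesium alloy} = P/A₂ = 38540/1625 = 23.72 MPa, tensile.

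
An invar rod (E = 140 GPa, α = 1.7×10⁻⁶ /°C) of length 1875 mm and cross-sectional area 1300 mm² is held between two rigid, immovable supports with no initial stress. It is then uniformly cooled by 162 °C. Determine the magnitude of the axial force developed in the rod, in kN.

P ≈ 50.1 kN (tensile)

The ends cannot move, so σ = EαΔT = 140×10³ × 1.7×10⁻⁶ × 162 = 38.56 MPa.
P = AEαΔT = 1300 × 140×10³ × 1.7×10⁻⁶ × 162 = 50.12 kN (tensile).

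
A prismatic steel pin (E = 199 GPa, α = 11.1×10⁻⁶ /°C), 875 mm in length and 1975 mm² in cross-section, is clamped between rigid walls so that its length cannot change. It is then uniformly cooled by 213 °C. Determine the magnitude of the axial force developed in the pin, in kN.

Full restraint means ε = 0, so the stress is σ = EαΔT = 199×10³ × 11.1×10⁻⁶ × 213 = 470.5 MPa.
Then P = σA = 470.5 × 1975 mm² = 929.2 kN, tensile.

P ≈ 929 kN (tensile)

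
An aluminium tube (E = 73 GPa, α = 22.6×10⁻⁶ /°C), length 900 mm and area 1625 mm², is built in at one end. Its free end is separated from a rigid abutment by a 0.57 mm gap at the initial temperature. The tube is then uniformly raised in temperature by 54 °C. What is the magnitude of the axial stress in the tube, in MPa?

Free thermal elongation = αΔT L = 22.6×10⁻⁶ × 54 × 900 = 1.098 mm.
The gap closes (δ_free > 0.57 mm) and the wall then resists a further 1.098 − 0.57 = 0.5284 mm of expansion.
That suppressed elongation corresponds to σ = E·Δ/L = 73×10³ × 0.5284/900 = 42.86 MPa.

σ ≈ 42.9 MPa (compressive)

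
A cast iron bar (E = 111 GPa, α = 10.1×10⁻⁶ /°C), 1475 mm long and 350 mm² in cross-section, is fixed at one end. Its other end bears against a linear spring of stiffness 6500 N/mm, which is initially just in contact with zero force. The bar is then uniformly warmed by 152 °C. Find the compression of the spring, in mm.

δ ≈ 1.82 mm

The unrestrained thermal change is αΔT L = 10.1×10⁻⁶ × 152 × 1475 = 2.264 mm.
Let P be the compressive force at the spring. The bar shortens elastically by PL/(AE) and the spring compresses by P/k; together these equal δ_free.
P [ L/(AE) + 1/k ] = δ_free → P [ 1475/(350×111×10³) + 1/(6500) ] = 2.264.
P = 2.264 / 0.0001918 = 11810 N.
Spring compression = P/k = 11810/(6500) = 1.816 mm.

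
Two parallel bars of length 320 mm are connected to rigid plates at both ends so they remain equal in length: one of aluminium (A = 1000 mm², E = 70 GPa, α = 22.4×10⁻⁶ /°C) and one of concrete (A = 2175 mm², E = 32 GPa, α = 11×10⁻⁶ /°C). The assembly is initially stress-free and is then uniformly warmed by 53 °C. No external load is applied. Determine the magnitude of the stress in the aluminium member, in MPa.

σ ≈ 21.1 MPa (compressive)

Equilibrium of a rigid end plate with no external load gives equal and opposite internal forces ±P in the two members. Since α_{aluminium} > α_{concrete}, heating drives the aluminium into compression and the concrete into tension.
Setting the final lengths equal and cancelling L: (α₁ − α₂)ΔT = P/(A₁E₁) + P/(A₂E₂).
|α₁ − α₂|·ΔT = 11.4×10⁻⁶ × 53 = 0.0006042.
1/(A₁E₁) + 1/(A₂E₂) = 1/(1000×70×10³) + 1/(2175×32×10³) = 2.865×10⁻⁸ N⁻¹.
So P = 0.0006042 / 2.865×10⁻⁸ = 21.09 kN.
σ_{aluminium} = P/A₁ = 21090/1000 = 21.09 MPa, compressive.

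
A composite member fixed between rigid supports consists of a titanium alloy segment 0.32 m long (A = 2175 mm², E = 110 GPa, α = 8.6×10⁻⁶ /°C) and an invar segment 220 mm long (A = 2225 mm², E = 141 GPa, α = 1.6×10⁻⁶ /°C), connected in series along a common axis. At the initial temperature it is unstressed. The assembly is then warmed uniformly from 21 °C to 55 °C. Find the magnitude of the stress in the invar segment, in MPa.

σ ≈ 23.3 MPa (compressive)

Free thermal expansion of the whole bar: Σ αᵢΔT Lᵢ = 8.6×10⁻⁶×34×320 + 1.6×10⁻⁶×34×220 = 0.1055 mm.
The walls prevent any net length change, so an axial force P (same in every segment) develops. Compatibility: P · Σ Lᵢ/(AᵢEᵢ) = δ_free.
The series flexibility is Σ Lᵢ/(AᵢEᵢ) = 320/(2175×110×10³) + 220/(2225×141×10³) = 2.039×10⁻⁶ mm/N.
So P = 0.1055 / 2.039×10⁻⁶ = 51.76 kN, compressive.
σ_{invar} = P / A = 51760 / 2225 = 23.27 MPa.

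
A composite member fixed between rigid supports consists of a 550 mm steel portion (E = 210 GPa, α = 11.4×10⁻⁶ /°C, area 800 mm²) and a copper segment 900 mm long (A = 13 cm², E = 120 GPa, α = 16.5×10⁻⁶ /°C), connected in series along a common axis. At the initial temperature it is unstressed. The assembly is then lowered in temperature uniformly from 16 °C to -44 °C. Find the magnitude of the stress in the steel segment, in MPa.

If the supports were absent, the total length change would be Σ αᵢΔT Lᵢ = 11.4×10⁻⁶×60×550 + 16.5×10⁻⁶×60×900 = 1.267 mm.
The walls prevent any net length change, so an axial force P (same in every segment) develops. Compatibility: P · Σ Lᵢ/(AᵢEᵢ) = δ_free.
The series flexibility is Σ Lᵢ/(AᵢEᵢ) = 550/(800×210×10³) + 900/(1300×120×10³) = 9.043×10⁻⁶ mm/N.
P = 1.267 / 9.043×10⁻⁶ = 140100 N = 140.1 kN, tensile.
σ_{steel} = P / A = 140100 / 800 = 175.2 MPa.

σ ≈ 175 MPa (tensile)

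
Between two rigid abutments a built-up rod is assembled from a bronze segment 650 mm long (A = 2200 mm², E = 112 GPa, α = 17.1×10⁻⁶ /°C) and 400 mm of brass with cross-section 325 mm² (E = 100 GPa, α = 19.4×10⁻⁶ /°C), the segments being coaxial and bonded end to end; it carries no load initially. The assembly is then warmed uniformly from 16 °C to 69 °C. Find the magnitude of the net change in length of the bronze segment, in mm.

With the walls removed the bar would change length by δ_free = Σ αᵢΔT Lᵢ = 17.1×10⁻⁶×53×650 + 19.4×10⁻⁶×53×400 = 1 mm.
Since the ends are fixed, an axial force P builds up, equal in every segment, with P · Σ Lᵢ/(AᵢEᵢ) = δ_free.
Σ Lᵢ/(AᵢEᵢ) = 650/(2200×112×10³) + 400/(325×100×10³) = 1.495×10⁻⁵ mm/N.
So P = 1 / 1.495×10⁻⁵ = 66.93 kN, compressive.
For the bronze segment, free thermal change = 17.1×10⁻⁶×53×650 = 0.5891 mm and elastic change from P = 66930×650/(2200×112×10³) = 0.1766 mm; these oppose, so the net change is 0.413 mm (segment lengthens).

|ΔL| ≈ 0.413 mm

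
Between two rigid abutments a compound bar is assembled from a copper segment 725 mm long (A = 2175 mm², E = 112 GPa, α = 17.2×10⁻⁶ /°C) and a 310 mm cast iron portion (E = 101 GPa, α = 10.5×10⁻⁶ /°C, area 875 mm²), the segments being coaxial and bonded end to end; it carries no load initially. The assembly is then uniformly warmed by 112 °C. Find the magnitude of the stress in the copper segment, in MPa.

σ ≈ 125 MPa (compressive)

Free thermal expansion of the whole bar: Σ αᵢΔT Lᵢ = 17.2×10⁻⁶×112×725 + 10.5×10⁻⁶×112×310 = 1.761 mm.
The walls prevent any net length change, so an axial force P (same in every segment) develops. Compatibility: P · Σ Lᵢ/(AᵢEᵢ) = δ_free.
The series flexibility is Σ Lᵢ/(AᵢEᵢ) = 725/(2175×112×10³) + 310/(875×101×10³) = 6.484×10⁻⁶ mm/N.
So P = 1.761 / 6.484×10⁻⁶ = 271.6 kN, compressive.
σ_{copper} = P / A = 271600 / 2175 = 124.9 MPa.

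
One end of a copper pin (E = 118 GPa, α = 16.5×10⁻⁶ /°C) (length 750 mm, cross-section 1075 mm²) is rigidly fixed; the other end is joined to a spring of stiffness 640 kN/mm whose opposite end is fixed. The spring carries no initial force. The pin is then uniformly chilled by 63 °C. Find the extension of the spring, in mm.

If the spring were absent the pin would shorten by αΔT L = 16.5×10⁻⁶ × 63 × 750 = 0.7796 mm.
With a force P in the spring, the elastic change of the pin is PL/(AE) and that of the spring is P/k; compatibility requires their sum to equal δ_free.
P [ L/(AE) + 1/k ] = δ_free → P [ 750/(1075×118×10³) + 1/(640×10³) ] = 0.7796.
P = 0.7796 / 7.475×10⁻⁶ = 104300 N.
Spring extension = P/k = 104300/(640×10³) = 0.163 mm.

δ ≈ 0.163 mm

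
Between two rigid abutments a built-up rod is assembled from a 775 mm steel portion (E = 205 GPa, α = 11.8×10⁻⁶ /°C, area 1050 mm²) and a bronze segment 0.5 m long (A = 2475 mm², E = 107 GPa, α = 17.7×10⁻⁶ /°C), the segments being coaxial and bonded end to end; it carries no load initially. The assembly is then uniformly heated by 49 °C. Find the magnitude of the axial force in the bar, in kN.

If the supports were absent, the total length change would be Σ αᵢΔT Lᵢ = 11.8×10⁻⁶×49×775 + 17.7×10⁻⁶×49×500 = 0.8818 mm.
The rigid supports impose zero overall length change; the single axial force P common to all segments must satisfy P Σ Lᵢ/(AᵢEᵢ) = δ_free.
Σ Lᵢ/(AᵢEᵢ) = 775/(1050×205×10³) + 500/(2475×107×10³) = 5.489×10⁻⁶ mm/N.
Hence P = δ_free / Σ(L/AE) = 0.8818/5.489×10⁻⁶ = 160.7 kN (compressive).

P ≈ 161 kN (compressive)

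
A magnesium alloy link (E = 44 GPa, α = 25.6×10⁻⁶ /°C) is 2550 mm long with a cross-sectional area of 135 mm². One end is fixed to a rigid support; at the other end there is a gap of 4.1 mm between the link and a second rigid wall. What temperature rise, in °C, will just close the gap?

Contact occurs when the free expansion equals the gap: αΔT L = 4.1 mm.
ΔT = 4.1 / (25.6×10⁻⁶ × 2550) = 62.81 °C.

ΔT ≈ 62.8 °C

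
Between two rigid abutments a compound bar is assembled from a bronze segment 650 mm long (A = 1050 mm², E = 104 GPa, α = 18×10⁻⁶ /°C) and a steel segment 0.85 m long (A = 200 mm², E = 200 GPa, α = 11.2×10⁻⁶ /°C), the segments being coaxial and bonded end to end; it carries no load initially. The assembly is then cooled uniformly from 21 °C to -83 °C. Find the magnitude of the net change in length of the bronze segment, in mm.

|ΔL| ≈ 0.734 mm

If the supports were absent, the total length change would be Σ αᵢΔT Lᵢ = 18×10⁻⁶×104×650 + 11.2×10⁻⁶×104×850 = 2.207 mm.
Since the ends are fixed, an axial force P builds up, equal in every segment, with P · Σ Lᵢ/(AᵢEᵢ) = δ_free.
The series flexibility is Σ Lᵢ/(AᵢEᵢ) = 650/(1050×104×10³) + 850/(200×200×10³) = 2.72×10⁻⁵ mm/N.
Hence P = δ_free / Σ(L/AE) = 2.207/2.72×10⁻⁵ = 81.13 kN (tensile).
For the bronze segment, free thermal change = 18×10⁻⁶×104×650 = 1.217 mm and elastic change from P = 81130×650/(1050×104×10³) = 0.4829 mm; these oppose, so the net change is 0.734 mm (segment shortens).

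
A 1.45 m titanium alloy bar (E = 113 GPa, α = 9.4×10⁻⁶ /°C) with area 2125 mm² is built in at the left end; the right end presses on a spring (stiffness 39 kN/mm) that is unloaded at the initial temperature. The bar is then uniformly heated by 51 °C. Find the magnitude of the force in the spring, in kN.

P ≈ 21.9 kN

The unrestrained thermal change is αΔT L = 9.4×10⁻⁶ × 51 × 1450 = 0.6951 mm.
Let P be the compressive force at the spring. The bar shortens elastically by PL/(AE) and the spring compresses by P/k; together these equal δ_free.
P [ L/(AE) + 1/k ] = δ_free → P [ 1450/(2125×113×10³) + 1/(39×10³) ] = 0.6951.
P = 0.6951 / 3.168×10⁻⁵ = 21940 N.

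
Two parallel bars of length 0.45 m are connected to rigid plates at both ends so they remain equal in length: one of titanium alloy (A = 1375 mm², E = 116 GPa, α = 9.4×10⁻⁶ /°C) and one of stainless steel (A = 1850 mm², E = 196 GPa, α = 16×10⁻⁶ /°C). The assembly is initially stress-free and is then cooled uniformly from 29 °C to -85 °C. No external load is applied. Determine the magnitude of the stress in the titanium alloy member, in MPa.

Equilibrium of a rigid end plate with no external load gives equal and opposite internal forces ±P in the two members. Since α_{stainless steel} > α_{titanium alloy}, cooling drives the stainless steel into tension and the titanium alloy into compression.
Equating the net (thermal + elastic) strains gives |α₁ − α₂|·ΔT = P·[1/(A₁E₁) + 1/(A₂E₂)].
|α₁ − α₂|·ΔT = 6.6×10⁻⁶ × 114 = 0.0007524.
1/(A₁E₁) + 1/(A₂E₂) = 1/(1375×116×10³) + 1/(1850×196×10³) = 9.027×10⁻⁹ N⁻¹.
P = 0.0007524 / 9.027×10⁻⁹ = 83350 N = 83.35 kN.
σ_{titanium alloy} = P/A₁ = 83350/1375 = 60.62 MPa, compressive.

σ ≈ 60.6 MPa (compressive)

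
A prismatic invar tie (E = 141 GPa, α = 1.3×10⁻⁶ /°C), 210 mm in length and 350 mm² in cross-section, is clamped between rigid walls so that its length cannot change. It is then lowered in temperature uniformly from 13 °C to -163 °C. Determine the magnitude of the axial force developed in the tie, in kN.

P ≈ 11.3 kN (tensile)

The ends cannot move, so σ = EαΔT = 141×10³ × 1.3×10⁻⁶ × 176 = 32.26 MPa.
Then P = σA = 32.26 × 350 mm² = 11.29 kN, tensile.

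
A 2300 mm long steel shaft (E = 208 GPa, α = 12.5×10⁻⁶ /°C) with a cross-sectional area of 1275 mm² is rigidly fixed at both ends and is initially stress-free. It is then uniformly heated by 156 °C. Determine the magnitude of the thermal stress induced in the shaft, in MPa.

Because both ends are immovable the net strain is zero, and the suppressed thermal strain is αΔT = 12.5×10⁻⁶ × 156 = 1950×10⁻⁶.
σ = EαΔT = 208×10³ × 12.5×10⁻⁶ × 156 = 405.6 MPa (compressive; the shaft is trying to expand).

σ ≈ 406 MPa (compressive)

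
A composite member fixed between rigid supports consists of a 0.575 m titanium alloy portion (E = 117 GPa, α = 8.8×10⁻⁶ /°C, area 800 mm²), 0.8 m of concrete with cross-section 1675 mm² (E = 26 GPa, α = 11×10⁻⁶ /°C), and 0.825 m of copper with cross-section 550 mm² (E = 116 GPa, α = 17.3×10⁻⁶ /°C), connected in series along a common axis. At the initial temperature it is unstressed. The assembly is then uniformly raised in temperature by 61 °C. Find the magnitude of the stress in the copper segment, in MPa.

σ ≈ 83.3 MPa (compressive)

With the walls removed the bar would change length by δ_free = Σ αᵢΔT Lᵢ = 8.8×10⁻⁶×61×575 + 11×10⁻⁶×61×800 + 17.3×10⁻⁶×61×825 = 1.716 mm.
Since the ends are fixed, an axial force P builds up, equal in every segment, with P · Σ Lᵢ/(AᵢEᵢ) = δ_free.
Σ Lᵢ/(AᵢEᵢ) = 575/(800×117×10³) + 800/(1675×26×10³) + 825/(550×116×10³) = 3.744×10⁻⁵ mm/N.
P = 1.716 / 3.744×10⁻⁵ = 45830 N = 45.83 kN, compressive.
σ_{copper} = P / A = 45830 / 550 = 83.33 MPa.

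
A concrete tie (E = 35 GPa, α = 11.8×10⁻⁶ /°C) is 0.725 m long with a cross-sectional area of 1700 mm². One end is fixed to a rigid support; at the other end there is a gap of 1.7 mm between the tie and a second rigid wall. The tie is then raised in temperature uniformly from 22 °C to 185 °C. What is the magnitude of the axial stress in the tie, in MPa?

σ ≈ 0 MPa

If the wall were absent the tie would grow by αΔT L = 11.8×10⁻⁶ × 163 × 725 = 1.394 mm.
This is smaller than the 1.7 mm clearance, so the tie expands freely without reaching the stop — the stress is zero.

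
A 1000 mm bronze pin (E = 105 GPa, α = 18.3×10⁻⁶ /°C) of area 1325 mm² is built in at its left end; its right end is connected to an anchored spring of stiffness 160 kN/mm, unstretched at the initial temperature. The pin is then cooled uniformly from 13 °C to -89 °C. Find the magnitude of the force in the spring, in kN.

Free thermal contraction: δ_free = αΔT L = 18.3×10⁻⁶ × 102 × 1000 = 1.867 mm.
With a force P in the spring, the elastic change of the pin is PL/(AE) and that of the spring is P/k; compatibility requires their sum to equal δ_free.
So P = δ_free / [L/(AE) + 1/k] = 1.867 / [ 1000/(1325×105×10³) + 1/(160×10³) ].
P = 1.867 / 1.344×10⁻⁵ = 138900 N.

P ≈ 139 kN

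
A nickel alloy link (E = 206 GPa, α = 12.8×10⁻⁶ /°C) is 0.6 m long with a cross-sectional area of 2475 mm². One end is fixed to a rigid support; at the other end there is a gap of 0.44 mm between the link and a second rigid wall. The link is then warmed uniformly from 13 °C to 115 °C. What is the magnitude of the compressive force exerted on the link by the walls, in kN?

P ≈ 292 kN

Unrestrained expansion: δ_free = αΔT L = 12.8×10⁻⁶ × 102 × 600 = 0.7834 mm.
This exceeds the 0.44 mm gap, so the wall pushes back. The portion of expansion that must be recovered elastically is δ_free − gap = 0.7834 − 0.44 = 0.3434 mm.
That suppressed elongation corresponds to σ = E·Δ/L = 206×10³ × 0.3434/600 = 117.9 MPa.
Force on the wall = σA = 117.9 × 2475 mm² = 291.8 kN.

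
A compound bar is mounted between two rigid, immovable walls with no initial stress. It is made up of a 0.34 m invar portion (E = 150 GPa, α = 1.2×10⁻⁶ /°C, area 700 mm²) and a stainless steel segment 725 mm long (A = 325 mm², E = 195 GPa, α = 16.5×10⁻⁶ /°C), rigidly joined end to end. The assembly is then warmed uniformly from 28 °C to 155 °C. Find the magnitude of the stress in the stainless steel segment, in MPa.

With the walls removed the bar would change length by δ_free = Σ αᵢΔT Lᵢ = 1.2×10⁻⁶×127×340 + 16.5×10⁻⁶×127×725 = 1.571 mm.
The walls prevent any net length change, so an axial force P (same in every segment) develops. Compatibility: P · Σ Lᵢ/(AᵢEᵢ) = δ_free.
Σ Lᵢ/(AᵢEᵢ) = 340/(700×150×10³) + 725/(325×195×10³) = 1.468×10⁻⁵ mm/N.
So P = 1.571 / 1.468×10⁻⁵ = 107 kN, compressive.
σ_{stainless steel} = P / A = 107000 / 325 = 329.3 MPa.

σ ≈ 329 MPa (compressive)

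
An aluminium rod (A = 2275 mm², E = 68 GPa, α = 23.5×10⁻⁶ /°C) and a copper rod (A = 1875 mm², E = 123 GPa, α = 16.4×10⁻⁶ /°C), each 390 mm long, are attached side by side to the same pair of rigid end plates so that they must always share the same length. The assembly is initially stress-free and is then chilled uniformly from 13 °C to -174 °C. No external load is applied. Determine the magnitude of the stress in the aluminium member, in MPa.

σ ≈ 54 MPa (tensile)

Equilibrium of a rigid end plate with no external load gives equal and opposite internal forces ±P in the two members. Since α_{aluminium} > α_{copper}, cooling drives the aluminium into tension and the copper into compression.
Equating the net (thermal + elastic) strains gives |α₁ − α₂|·ΔT = P·[1/(A₁E₁) + 1/(A₂E₂)].
|α₁ − α₂|·ΔT = 7.1×10⁻⁶ × 187 = 0.001328.
1/(A₁E₁) + 1/(A₂E₂) = 1/(2275×68×10³) + 1/(1875×123×10³) = 1.08×10⁻⁸ N⁻¹.
So P = 0.001328 / 1.08×10⁻⁸ = 122.9 kN.
σ_{aluminium} = P/A₁ = 122900/2275 = 54.04 MPa, tensile.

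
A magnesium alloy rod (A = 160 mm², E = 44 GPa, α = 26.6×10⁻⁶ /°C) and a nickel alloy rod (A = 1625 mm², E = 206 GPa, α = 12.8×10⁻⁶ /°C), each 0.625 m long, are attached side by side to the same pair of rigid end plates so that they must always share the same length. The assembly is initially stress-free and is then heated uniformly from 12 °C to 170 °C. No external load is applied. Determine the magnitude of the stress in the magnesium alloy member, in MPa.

σ ≈ 94 MPa (compressive)

Equilibrium of a rigid end plate with no external load gives equal and opposite internal forces ±P in the two members. Since α_{magnesium alloy} > α_{nickel alloy}, heating drives the magnesium alloy into compression and the nickel alloy into tension.
Equating the net (thermal + elastic) strains gives |α₁ − α₂|·ΔT = P·[1/(A₁E₁) + 1/(A₂E₂)].
|α₁ − α₂|·ΔT = 13.8×10⁻⁶ × 158 = 0.00218.
1/(A₁E₁) + 1/(A₂E₂) = 1/(160×44×10³) + 1/(1625×206×10³) = 1.45×10⁻⁷ N⁻¹.
P = 0.00218 / 1.45×10⁻⁷ = 15030 N = 15.03 kN.
σ_{magnesium alloy} = P/A₁ = 15030/160 = 93.96 MPa, compressive.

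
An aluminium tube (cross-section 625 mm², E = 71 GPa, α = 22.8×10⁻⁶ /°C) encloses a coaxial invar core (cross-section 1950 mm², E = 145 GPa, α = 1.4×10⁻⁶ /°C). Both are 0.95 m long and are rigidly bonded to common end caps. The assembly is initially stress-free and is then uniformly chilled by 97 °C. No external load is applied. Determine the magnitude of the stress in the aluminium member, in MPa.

Equilibrium of a rigid end plate with no external load gives equal and opposite internal forces ±P in the two members. Since α_{aluminium} > α_{invar}, cooling drives the aluminium into tension and the invar into compression.
Compatibility of the two members (thermal + elastic change equal): (α₁ − α₂)ΔT = P·[1/(A₁E₁) + 1/(A₂E₂)].
|α₁ − α₂|·ΔT = 21.4×10⁻⁶ × 97 = 0.002076.
1/(A₁E₁) + 1/(A₂E₂) = 1/(625×71×10³) + 1/(1950×145×10³) = 2.607×10⁻⁸ N⁻¹.
So P = 0.002076 / 2.607×10⁻⁸ = 79.62 kN.
σ_{aluminium} = P/A₁ = 79620/625 = 127.4 MPa, tensile.

σ ≈ 127 MPa (tensile)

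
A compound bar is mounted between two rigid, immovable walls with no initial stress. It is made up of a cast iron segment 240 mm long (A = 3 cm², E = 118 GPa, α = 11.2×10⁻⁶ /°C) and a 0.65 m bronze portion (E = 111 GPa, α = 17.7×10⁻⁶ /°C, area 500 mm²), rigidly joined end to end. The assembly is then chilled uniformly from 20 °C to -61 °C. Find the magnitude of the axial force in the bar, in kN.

P ≈ 62.2 kN (tensile)

With the walls removed the bar would change length by δ_free = Σ αᵢΔT Lᵢ = 11.2×10⁻⁶×81×240 + 17.7×10⁻⁶×81×650 = 1.15 mm.
Since the ends are fixed, an axial force P builds up, equal in every segment, with P · Σ Lᵢ/(AᵢEᵢ) = δ_free.
The series flexibility is Σ Lᵢ/(AᵢEᵢ) = 240/(300×118×10³) + 650/(500×111×10³) = 1.849×10⁻⁵ mm/N.
Hence P = δ_free / Σ(L/AE) = 1.15/1.849×10⁻⁵ = 62.17 kN (tensile).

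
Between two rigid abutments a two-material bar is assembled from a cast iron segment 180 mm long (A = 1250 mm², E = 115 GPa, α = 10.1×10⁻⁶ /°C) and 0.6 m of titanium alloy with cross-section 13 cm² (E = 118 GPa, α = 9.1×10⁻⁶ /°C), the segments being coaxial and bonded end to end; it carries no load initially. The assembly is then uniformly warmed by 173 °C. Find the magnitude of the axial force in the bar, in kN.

If the supports were absent, the total length change would be Σ αᵢΔT Lᵢ = 10.1×10⁻⁶×173×180 + 9.1×10⁻⁶×173×600 = 1.259 mm.
The rigid supports impose zero overall length change; the single axial force P common to all segments must satisfy P Σ Lᵢ/(AᵢEᵢ) = δ_free.
The series flexibility is Σ Lᵢ/(AᵢEᵢ) = 180/(1250×115×10³) + 600/(1300×118×10³) = 5.164×10⁻⁶ mm/N.
Hence P = δ_free / Σ(L/AE) = 1.259/5.164×10⁻⁶ = 243.8 kN (compressive).

P ≈ 244 kN (compressive)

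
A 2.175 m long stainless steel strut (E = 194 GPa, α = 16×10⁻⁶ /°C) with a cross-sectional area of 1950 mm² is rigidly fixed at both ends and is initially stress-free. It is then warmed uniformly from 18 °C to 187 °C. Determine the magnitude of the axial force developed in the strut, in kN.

The ends cannot move, so σ = EαΔT = 194×10³ × 16×10⁻⁶ × 169 = 524.6 MPa.
Then P = σA = 524.6 × 1950 mm² = 1023 kN, compressive.

P ≈ 1020 kN (compressive)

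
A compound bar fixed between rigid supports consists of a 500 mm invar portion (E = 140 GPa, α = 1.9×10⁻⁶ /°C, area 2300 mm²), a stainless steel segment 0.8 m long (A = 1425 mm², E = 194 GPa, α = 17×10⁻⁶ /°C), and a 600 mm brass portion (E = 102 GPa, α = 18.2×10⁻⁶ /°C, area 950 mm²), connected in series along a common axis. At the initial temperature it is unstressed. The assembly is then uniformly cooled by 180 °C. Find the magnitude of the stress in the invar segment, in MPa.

Free thermal contraction of the whole bar: Σ αᵢΔT Lᵢ = 1.9×10⁻⁶×180×500 + 17×10⁻⁶×180×800 + 18.2×10⁻⁶×180×600 = 4.585 mm.
Since the ends are fixed, an axial force P builds up, equal in every segment, with P · Σ Lᵢ/(AᵢEᵢ) = δ_free.
The series flexibility is Σ Lᵢ/(AᵢEᵢ) = 500/(2300×140×10³) + 800/(1425×194×10³) + 600/(950×102×10³) = 1.064×10⁻⁵ mm/N.
So P = 4.585 / 1.064×10⁻⁵ = 430.9 kN, tensile.
σ_{invar} = P / A = 430900 / 2300 = 187.4 MPa.

σ ≈ 187 MPa (tensile)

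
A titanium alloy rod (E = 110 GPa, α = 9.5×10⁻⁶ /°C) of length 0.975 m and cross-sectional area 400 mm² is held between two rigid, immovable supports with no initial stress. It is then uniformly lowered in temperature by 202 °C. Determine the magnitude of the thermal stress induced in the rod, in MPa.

With length fixed, the mechanical strain must cancel the thermal strain αΔT = 9.5×10⁻⁶ × 202 = 1919×10⁻⁶.
σ = EαΔT = 110×10³ × 9.5×10⁻⁶ × 202 = 211.1 MPa (tensile; the rod is trying to contract).

σ ≈ 211 MPa (tensile)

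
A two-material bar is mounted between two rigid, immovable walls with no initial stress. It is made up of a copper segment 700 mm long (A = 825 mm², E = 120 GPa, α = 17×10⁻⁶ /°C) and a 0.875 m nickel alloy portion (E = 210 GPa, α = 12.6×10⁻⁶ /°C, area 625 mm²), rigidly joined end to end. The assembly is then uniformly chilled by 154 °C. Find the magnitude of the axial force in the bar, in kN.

P ≈ 257 kN (tensile)

If the supports were absent, the total length change would be Σ αᵢΔT Lᵢ = 17×10⁻⁶×154×700 + 12.6×10⁻⁶×154×875 = 3.53 mm.
The rigid supports impose zero overall length change; the single axial force P common to all segments must satisfy P Σ Lᵢ/(AᵢEᵢ) = δ_free.
Σ Lᵢ/(AᵢEᵢ) = 700/(825×120×10³) + 875/(625×210×10³) = 1.374×10⁻⁵ mm/N.
P = 3.53 / 1.374×10⁻⁵ = 257000 N = 257 kN, tensile.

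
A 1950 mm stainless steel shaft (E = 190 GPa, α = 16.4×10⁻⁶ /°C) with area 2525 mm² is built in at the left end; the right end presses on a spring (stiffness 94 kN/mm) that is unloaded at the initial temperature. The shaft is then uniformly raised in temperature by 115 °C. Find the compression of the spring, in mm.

The unrestrained thermal change is αΔT L = 16.4×10⁻⁶ × 115 × 1950 = 3.678 mm.
Let P be the compressive force at the spring. The shaft shortens elastically by PL/(AE) and the spring compresses by P/k; together these equal δ_free.
So P = δ_free / [L/(AE) + 1/k] = 3.678 / [ 1950/(2525×190×10³) + 1/(94×10³) ].
P = 3.678 / 1.47×10⁻⁵ = 250100 N.
Spring compression = P/k = 250100/(94×10³) = 2.661 mm.

δ ≈ 2.66 mm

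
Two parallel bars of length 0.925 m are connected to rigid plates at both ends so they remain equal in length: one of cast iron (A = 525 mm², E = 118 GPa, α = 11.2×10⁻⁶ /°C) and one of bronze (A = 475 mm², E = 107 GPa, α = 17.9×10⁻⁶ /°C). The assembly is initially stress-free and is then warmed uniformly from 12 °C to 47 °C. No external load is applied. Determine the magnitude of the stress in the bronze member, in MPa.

σ ≈ 13.8 MPa (compressive)

Both members must finish at the same length. With the larger α, the bronze tends to over-expand; the plates restrain it, putting the bronze in compression and the cast iron in tension. With no external load the two internal forces are equal and opposite, magnitude P.
Setting the final lengths equal and cancelling L: (α₁ − α₂)ΔT = P/(A₁E₁) + P/(A₂E₂).
|α₁ − α₂|·ΔT = 6.7×10⁻⁶ × 35 = 0.0002345.
1/(A₁E₁) + 1/(A₂E₂) = 1/(525×118×10³) + 1/(475×107×10³) = 3.582×10⁻⁸ N⁻¹.
So P = 0.0002345 / 3.582×10⁻⁸ = 6.547 kN.
σ_{bronze} = P/A₂ = 6547/475 = 13.78 MPa, compressive.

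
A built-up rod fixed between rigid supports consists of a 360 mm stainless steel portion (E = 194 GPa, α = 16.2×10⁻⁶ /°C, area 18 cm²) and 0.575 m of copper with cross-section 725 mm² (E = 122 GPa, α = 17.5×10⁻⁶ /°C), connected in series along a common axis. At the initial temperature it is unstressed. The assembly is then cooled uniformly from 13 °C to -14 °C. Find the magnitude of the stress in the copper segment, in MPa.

If the supports were absent, the total length change would be Σ αᵢΔT Lᵢ = 16.2×10⁻⁶×27×360 + 17.5×10⁻⁶×27×575 = 0.4292 mm.
Since the ends are fixed, an axial force P builds up, equal in every segment, with P · Σ Lᵢ/(AᵢEᵢ) = δ_free.
Σ Lᵢ/(AᵢEᵢ) = 360/(1800×194×10³) + 575/(725×122×10³) = 7.532×10⁻⁶ mm/N.
P = 0.4292 / 7.532×10⁻⁶ = 56980 N = 56.98 kN, tensile.
σ_{copper} = P / A = 56980 / 725 = 78.59 MPa.

σ ≈ 78.6 MPa (tensile)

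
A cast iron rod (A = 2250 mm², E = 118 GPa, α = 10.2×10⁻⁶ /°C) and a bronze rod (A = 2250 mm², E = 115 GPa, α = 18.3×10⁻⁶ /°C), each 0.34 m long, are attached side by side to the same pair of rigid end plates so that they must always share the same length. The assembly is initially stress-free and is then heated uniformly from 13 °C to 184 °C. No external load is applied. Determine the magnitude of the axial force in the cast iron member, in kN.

P ≈ 182 kN (tensile in the cast iron)

The bronze has the larger α, so on heating it would change length more than the cast iron if both were free. The rigid plates force a common final length, so the bronze is put into compression and the cast iron into tension, with equal and opposite forces P (no external load).
Setting the final lengths equal and cancelling L: (α₁ − α₂)ΔT = P/(A₁E₁) + P/(A₂E₂).
|α₁ − α₂|·ΔT = 8.1×10⁻⁶ × 171 = 0.001385.
1/(A₁E₁) + 1/(A₂E₂) = 1/(2250×118×10³) + 1/(2250×115×10³) = 7.631×10⁻⁹ N⁻¹.
P = 0.001385 / 7.631×10⁻⁹ = 181500 N = 181.5 kN.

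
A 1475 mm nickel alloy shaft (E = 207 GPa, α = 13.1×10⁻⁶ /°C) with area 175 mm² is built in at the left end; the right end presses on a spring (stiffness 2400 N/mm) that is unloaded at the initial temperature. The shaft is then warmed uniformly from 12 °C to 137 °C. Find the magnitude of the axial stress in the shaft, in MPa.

Free thermal expansion: δ_free = αΔT L = 13.1×10⁻⁶ × 125 × 1475 = 2.415 mm.
With a force P in the spring, the elastic change of the shaft is PL/(AE) and that of the spring is P/k; compatibility requires their sum to equal δ_free.
So P = δ_free / [L/(AE) + 1/k] = 2.415 / [ 1475/(175×207×10³) + 1/(2400) ].
P = 2.415 / 0.0004574 = 5281 N.
σ = P/A = 5281/175 = 30.18 MPa.

σ ≈ 30.2 MPa (compressive)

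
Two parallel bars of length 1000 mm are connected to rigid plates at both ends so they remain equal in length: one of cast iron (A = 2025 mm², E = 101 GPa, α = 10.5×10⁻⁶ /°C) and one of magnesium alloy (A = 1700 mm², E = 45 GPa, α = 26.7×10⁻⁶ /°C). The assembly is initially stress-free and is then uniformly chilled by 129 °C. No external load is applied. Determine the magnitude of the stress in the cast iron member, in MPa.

The magnesium alloy has the larger α, so on cooling it would change length more than the cast iron if both were free. The rigid plates force a common final length, so the magnesium alloy is put into tension and the cast iron into compression, with equal and opposite forces P (no external load).
Equating the net (thermal + elastic) strains gives |α₁ − α₂|·ΔT = P·[1/(A₁E₁) + 1/(A₂E₂)].
|α₁ − α₂|·ΔT = 16.2×10⁻⁶ × 129 = 0.00209.
1/(A₁E₁) + 1/(A₂E₂) = 1/(2025×101×10³) + 1/(1700×45×10³) = 1.796×10⁻⁸ N⁻¹.
So P = 0.00209 / 1.796×10⁻⁸ = 116.4 kN.
σ_{cast iron} = P/A₁ = 116400/2025 = 57.46 MPa, compressive.

σ ≈ 57.5 MPa (compressive)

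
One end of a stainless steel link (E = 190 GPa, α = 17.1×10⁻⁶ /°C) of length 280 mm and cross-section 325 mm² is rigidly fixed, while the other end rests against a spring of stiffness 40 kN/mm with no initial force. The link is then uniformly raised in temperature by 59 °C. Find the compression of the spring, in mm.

The unrestrained thermal change is αΔT L = 17.1×10⁻⁶ × 59 × 280 = 0.2825 mm.
Let P be the compressive force at the spring. The link shortens elastically by PL/(AE) and the spring compresses by P/k; together these equal δ_free.
P [ L/(AE) + 1/k ] = δ_free → P [ 280/(325×190×10³) + 1/(40×10³) ] = 0.2825.
P = 0.2825 / 2.953×10⁻⁵ = 9565 N.
Spring compression = P/k = 9565/(40×10³) = 0.2391 mm.

δ ≈ 0.239 mm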